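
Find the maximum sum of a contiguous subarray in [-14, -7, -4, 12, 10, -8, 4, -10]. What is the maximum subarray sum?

Using Kadane's algorithm on [-14, -7, -4, 12, 10, -8, 4, -10]:

Scanning through the array:
Position 1 (value -7): max_ending_here = -7, max_so_far = -7
Position 2 (value -4): max_ending_here = -4, max_so_far = -4
Position 3 (value 12): max_ending_here = 12, max_so_far = 12
Position 4 (value 10): max_ending_here = 22, max_so_far = 22
Position 5 (value -8): max_ending_here = 14, max_so_far = 22
Position 6 (value 4): max_ending_here = 18, max_so_far = 22
Position 7 (value -10): max_ending_here = 8, max_so_far = 22

Maximum subarray: [12, 10]
Maximum sum: 22

The maximum subarray is [12, 10] with sum 22. This subarray runs from index 3 to index 4.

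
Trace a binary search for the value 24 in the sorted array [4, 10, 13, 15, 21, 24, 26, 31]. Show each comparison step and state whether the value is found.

Binary search for 24 in [4, 10, 13, 15, 21, 24, 26, 31]:

lo=0, hi=7, mid=3, arr[mid]=15 -> 15 < 24, search right half
lo=4, hi=7, mid=5, arr[mid]=24 -> Found target at index 5!

Binary search finds 24 at index 5 after 2 comparisons. The search repeatedly halves the search space by comparing with the middle element.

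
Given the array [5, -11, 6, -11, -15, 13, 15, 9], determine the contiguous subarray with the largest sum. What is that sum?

Using Kadane's algorithm on [5, -11, 6, -11, -15, 13, 15, 9]:

Scanning through the array:
Position 1 (value -11): max_ending_here = -6, max_so_far = 5
Position 2 (value 6): max_ending_here = 6, max_so_far = 6
Position 3 (value -11): max_ending_here = -5, max_so_far = 6
Position 4 (value -15): max_ending_here = -15, max_so_far = 6
Position 5 (value 13): max_ending_here = 13, max_so_far = 13
Position 6 (value 15): max_ending_here = 28, max_so_far = 28
Position 7 (value 9): max_ending_here = 37, max_so_far = 37

Maximum subarray: [13, 15, 9]
Maximum sum: 37

The maximum subarray is [13, 15, 9] with sum 37. This subarray runs from index 5 to index 7.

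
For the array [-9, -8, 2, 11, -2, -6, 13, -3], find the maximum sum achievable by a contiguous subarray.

Using Kadane's algorithm on [-9, -8, 2, 11, -2, -6, 13, -3]:

Scanning through the array:
Position 1 (value -8): max_ending_here = -8, max_so_far = -8
Position 2 (value 2): max_ending_here = 2, max_so_far = 2
Position 3 (value 11): max_ending_here = 13, max_so_far = 13
Position 4 (value -2): max_ending_here = 11, max_so_far = 13
Position 5 (value -6): max_ending_here = 5, max_so_far = 13
Position 6 (value 13): max_ending_here = 18, max_so_far = 18
Position 7 (value -3): max_ending_here = 15, max_so_far = 18

Maximum subarray: [2, 11, -2, -6, 13]
Maximum sum: 18

The maximum subarray is [2, 11, -2, -6, 13] with sum 18. This subarray runs from index 2 to index 6.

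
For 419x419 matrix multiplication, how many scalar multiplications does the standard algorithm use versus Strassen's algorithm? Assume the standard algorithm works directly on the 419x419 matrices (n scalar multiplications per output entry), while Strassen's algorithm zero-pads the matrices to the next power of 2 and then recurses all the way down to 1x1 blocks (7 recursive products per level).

Matrix multiplication for 419x419 matrices:

Strassen's algorithm requires power-of-2 dimensions. Pad 419x419 to 512x512 (next power of 2).

Standard algorithm: 419^3 = 73560059 multiplications
Strassen's algorithm: 7^(log2(512)) = 7^9 = 40353607 multiplications
Savings: 73560059 - 40353607 = 33206452 multiplications

Standard: 73560059 multiplications (419^3). Strassen: 40353607 multiplications (7^9, after padding to 512x512). Strassen reduces 8 recursive multiplications to 7 at each level.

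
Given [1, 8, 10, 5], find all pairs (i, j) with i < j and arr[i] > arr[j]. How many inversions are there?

Finding inversions in [1, 8, 10, 5]:

(1, 3): arr[1]=8 > arr[3]=5
(2, 3): arr[2]=10 > arr[3]=5

Total inversions: 2

The array has 2 inversion(s): (1,3), (2,3). Each pair (i,j) satisfies i < j and arr[i] > arr[j].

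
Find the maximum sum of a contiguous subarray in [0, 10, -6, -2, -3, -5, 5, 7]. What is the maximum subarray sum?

Using Kadane's algorithm on [0, 10, -6, -2, -3, -5, 5, 7]:

Scanning through the array:
Position 1 (value 10): max_ending_here = 10, max_so_far = 10
Position 2 (value -6): max_ending_here = 4, max_so_far = 10
Position 3 (value -2): max_ending_here = 2, max_so_far = 10
Position 4 (value -3): max_ending_here = -1, max_so_far = 10
Position 5 (value -5): max_ending_here = -5, max_so_far = 10
Position 6 (value 5): max_ending_here = 5, max_so_far = 10
Position 7 (value 7): max_ending_here = 12, max_so_far = 12

Maximum subarray: [5, 7]
Maximum sum: 12

The maximum subarray is [5, 7] with sum 12. This subarray runs from index 6 to index 7.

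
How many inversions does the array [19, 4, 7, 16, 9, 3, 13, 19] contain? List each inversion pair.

Finding inversions in [19, 4, 7, 16, 9, 3, 13, 19]:

(0, 1): arr[0]=19 > arr[1]=4
(0, 2): arr[0]=19 > arr[2]=7
(0, 3): arr[0]=19 > arr[3]=16
(0, 4): arr[0]=19 > arr[4]=9
(0, 5): arr[0]=19 > arr[5]=3
(0, 6): arr[0]=19 > arr[6]=13
(1, 5): arr[1]=4 > arr[5]=3
(2, 5): arr[2]=7 > arr[5]=3
(3, 4): arr[3]=16 > arr[4]=9
(3, 5): arr[3]=16 > arr[5]=3
(3, 6): arr[3]=16 > arr[6]=13
(4, 5): arr[4]=9 > arr[5]=3

Total inversions: 12

The array has 12 inversion(s): (0,1), (0,2), (0,3), (0,4), (0,5), (0,6), (1,5), (2,5), (3,4), (3,5), (3,6), (4,5). Each pair (i,j) satisfies i < j and arr[i] > arr[j].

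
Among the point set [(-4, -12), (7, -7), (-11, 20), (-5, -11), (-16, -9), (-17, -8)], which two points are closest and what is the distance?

Computing all pairwise distances among 6 points:

d((-4, -12), (7, -7)) = 12.083
d((-4, -12), (-11, 20)) = 32.7567
d((-4, -12), (-5, -11)) = 1.4142 <-- minimum
d((-4, -12), (-16, -9)) = 12.3693
d((-4, -12), (-17, -8)) = 13.6015
d((7, -7), (-11, 20)) = 32.45
d((7, -7), (-5, -11)) = 12.6491
d((7, -7), (-16, -9)) = 23.0868
d((7, -7), (-17, -8)) = 24.0208
d((-11, 20), (-5, -11)) = 31.5753
d((-11, 20), (-16, -9)) = 29.4279
d((-11, 20), (-17, -8)) = 28.6356
d((-5, -11), (-16, -9)) = 11.1803
d((-5, -11), (-17, -8)) = 12.3693
d((-16, -9), (-17, -8)) = 1.4142 <-- minimum

Minimum distance: 1.4142 (tie among 2 pairs: (-4, -12) and (-5, -11); (-16, -9) and (-17, -8))

The minimum Euclidean distance is 1.4142. There is a tie: 2 pairs achieve this minimum — (-4, -12) and (-5, -11); (-16, -9) and (-17, -8). Any of these is a valid closest pair. For 6 points, brute-force pairwise comparison is shown above. For large n, the divide-and-conquer algorithm (sort by x, recurse on halves, check the dividing strip) achieves O(n log n).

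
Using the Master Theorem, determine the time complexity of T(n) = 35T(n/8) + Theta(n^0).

Master Theorem for T(n) = 35T(n/8) + O(n^0):

a = 35, b = 8, c = 0
log_b(a) = log_8(35) = 1.7098

Case 1: c = 0 < log_8(35) = 1.7098
T(n) = O(n^(log_8 35))

For T(n) = 35T(n/8) + O(n^0): log_8(35) = 1.7098. This is Case 1 of the Master Theorem (c < log_b(a), work dominated by leaves), giving O(n^(log_8 35)).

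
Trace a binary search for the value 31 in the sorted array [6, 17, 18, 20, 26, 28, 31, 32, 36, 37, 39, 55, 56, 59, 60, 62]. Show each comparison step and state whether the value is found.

Binary search for 31 in [6, 17, 18, 20, 26, 28, 31, 32, 36, 37, 39, 55, 56, 59, 60, 62]:

lo=0, hi=15, mid=7, arr[mid]=32 -> 32 > 31, search left half
lo=0, hi=6, mid=3, arr[mid]=20 -> 20 < 31, search right half
lo=4, hi=6, mid=5, arr[mid]=28 -> 28 < 31, search right half
lo=6, hi=6, mid=6, arr[mid]=31 -> Found target at index 6!

Binary search finds 31 at index 6 after 4 comparisons. The search repeatedly halves the search space by comparing with the middle element.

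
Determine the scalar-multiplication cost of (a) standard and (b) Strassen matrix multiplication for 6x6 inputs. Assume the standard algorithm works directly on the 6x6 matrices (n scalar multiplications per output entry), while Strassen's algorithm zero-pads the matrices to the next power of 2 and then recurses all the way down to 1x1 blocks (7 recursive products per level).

Matrix multiplication for 6x6 matrices:

Strassen's algorithm requires power-of-2 dimensions. Pad 6x6 to 8x8 (next power of 2).

Standard algorithm: 6^3 = 216 multiplications
Strassen's algorithm: 7^(log2(8)) = 7^3 = 343 multiplications
Difference: 216 - 343 = -127 (Strassen uses MORE here due to padding overhead — for small or just-over-power-of-2 n, padding can outweigh the per-level savings)

Standard: 216 multiplications (6^3). Strassen: 343 multiplications (7^3, after padding to 8x8). Strassen reduces 8 recursive multiplications to 7 at each level.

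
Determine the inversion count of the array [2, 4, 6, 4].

Finding inversions in [2, 4, 6, 4]:

(2, 3): arr[2]=6 > arr[3]=4

Total inversions: 1

The array has 1 inversion(s): (2,3). Each pair (i,j) satisfies i < j and arr[i] > arr[j].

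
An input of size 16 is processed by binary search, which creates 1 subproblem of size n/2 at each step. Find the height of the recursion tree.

For divide and conquer with division factor 2:

Problem sizes at each level:
Level 0: 16
Level 1: 8
Level 2: 4
Level 3: 2
Level 4: 1

The root is level 0 and the size-1 base case is level 4 (the tree spans levels 0 through 4, i.e. 5 levels counting the root), so the depth is the number of divisions: log_2(16) = 4

The recursion tree depth is log_2(16) = 4. At each level, the problem size is divided by 2, so it takes 4 divisions to reduce to a base case of size 1. The algorithm makes 1 recursive call at each level.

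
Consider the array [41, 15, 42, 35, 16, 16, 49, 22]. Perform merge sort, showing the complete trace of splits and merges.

Merge sort trace:

Split: [41, 15, 42, 35, 16, 16, 49, 22] -> [41, 15, 42, 35] and [16, 16, 49, 22]
  Split: [41, 15, 42, 35] -> [41, 15] and [42, 35]
    Split: [41, 15] -> [41] and [15]
    Merge: [41] + [15] -> [15, 41]
    Split: [42, 35] -> [42] and [35]
    Merge: [42] + [35] -> [35, 42]
  Merge: [15, 41] + [35, 42] -> [15, 35, 41, 42]
  Split: [16, 16, 49, 22] -> [16, 16] and [49, 22]
    Split: [16, 16] -> [16] and [16]
    Merge: [16] + [16] -> [16, 16]
    Split: [49, 22] -> [49] and [22]
    Merge: [49] + [22] -> [22, 49]
  Merge: [16, 16] + [22, 49] -> [16, 16, 22, 49]
Merge: [15, 35, 41, 42] + [16, 16, 22, 49] -> [15, 16, 16, 22, 35, 41, 42, 49]

Final sorted array: [15, 16, 16, 22, 35, 41, 42, 49]

The merge sort proceeds by recursively splitting the array and merging sorted halves.
After all merges, the sorted array is [15, 16, 16, 22, 35, 41, 42, 49].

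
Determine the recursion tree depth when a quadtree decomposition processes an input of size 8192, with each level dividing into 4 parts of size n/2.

For divide and conquer with division factor 2:

Problem sizes at each level:
Level 0: 8192
Level 1: 4096
Level 2: 2048
Level 3: 1024
Level 4: 512
Level 5: 256
Level 6: 128
Level 7: 64
Level 8: 32
Level 9: 16
Level 10: 8
Level 11: 4
Level 12: 2
Level 13: 1

The root is level 0 and the size-1 base case is level 13 (the tree spans levels 0 through 13, i.e. 14 levels counting the root), so the depth is the number of divisions: log_2(8192) = 13

The recursion tree depth is log_2(8192) = 13. At each level, the problem size is divided by 2, so it takes 13 divisions to reduce to a base case of size 1. The algorithm makes 4 recursive calls at each level.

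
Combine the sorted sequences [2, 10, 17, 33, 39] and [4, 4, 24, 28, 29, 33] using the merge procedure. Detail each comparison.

Merging process:

Compare 2 vs 4: take 2 from left. Merged: [2]
Compare 10 vs 4: take 4 from right. Merged: [2, 4]
Compare 10 vs 4: take 4 from right. Merged: [2, 4, 4]
Compare 10 vs 24: take 10 from left. Merged: [2, 4, 4, 10]
Compare 17 vs 24: take 17 from left. Merged: [2, 4, 4, 10, 17]
Compare 33 vs 24: take 24 from right. Merged: [2, 4, 4, 10, 17, 24]
Compare 33 vs 28: take 28 from right. Merged: [2, 4, 4, 10, 17, 24, 28]
Compare 33 vs 29: take 29 from right. Merged: [2, 4, 4, 10, 17, 24, 28, 29]
Compare 33 vs 33: take 33 from left. Merged: [2, 4, 4, 10, 17, 24, 28, 29, 33]
Compare 39 vs 33: take 33 from right. Merged: [2, 4, 4, 10, 17, 24, 28, 29, 33, 33]
Append remaining from left: [39]. Merged: [2, 4, 4, 10, 17, 24, 28, 29, 33, 33, 39]

Final merged array: [2, 4, 4, 10, 17, 24, 28, 29, 33, 33, 39]
Total comparisons: 10

The merged array is [2, 4, 4, 10, 17, 24, 28, 29, 33, 33, 39], requiring 10 comparisons. The merge step runs in O(n) time where n is the total number of elements.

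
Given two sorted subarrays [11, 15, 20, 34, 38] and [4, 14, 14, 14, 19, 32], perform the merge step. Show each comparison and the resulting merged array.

Merging process:

Compare 11 vs 4: take 4 from right. Merged: [4]
Compare 11 vs 14: take 11 from left. Merged: [4, 11]
Compare 15 vs 14: take 14 from right. Merged: [4, 11, 14]
Compare 15 vs 14: take 14 from right. Merged: [4, 11, 14, 14]
Compare 15 vs 14: take 14 from right. Merged: [4, 11, 14, 14, 14]
Compare 15 vs 19: take 15 from left. Merged: [4, 11, 14, 14, 14, 15]
Compare 20 vs 19: take 19 from right. Merged: [4, 11, 14, 14, 14, 15, 19]
Compare 20 vs 32: take 20 from left. Merged: [4, 11, 14, 14, 14, 15, 19, 20]
Compare 34 vs 32: take 32 from right. Merged: [4, 11, 14, 14, 14, 15, 19, 20, 32]
Append remaining from left: [34, 38]. Merged: [4, 11, 14, 14, 14, 15, 19, 20, 32, 34, 38]

Final merged array: [4, 11, 14, 14, 14, 15, 19, 20, 32, 34, 38]
Total comparisons: 9

The merged array is [4, 11, 14, 14, 14, 15, 19, 20, 32, 34, 38], requiring 9 comparisons. The merge step runs in O(n) time where n is the total number of elements.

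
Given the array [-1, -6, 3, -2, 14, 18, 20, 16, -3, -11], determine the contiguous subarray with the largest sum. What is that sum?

Using Kadane's algorithm on [-1, -6, 3, -2, 14, 18, 20, 16, -3, -11]:

Scanning through the array:
Position 1 (value -6): max_ending_here = -6, max_so_far = -1
Position 2 (value 3): max_ending_here = 3, max_so_far = 3
Position 3 (value -2): max_ending_here = 1, max_so_far = 3
Position 4 (value 14): max_ending_here = 15, max_so_far = 15
Position 5 (value 18): max_ending_here = 33, max_so_far = 33
Position 6 (value 20): max_ending_here = 53, max_so_far = 53
Position 7 (value 16): max_ending_here = 69, max_so_far = 69
Position 8 (value -3): max_ending_here = 66, max_so_far = 69
Position 9 (value -11): max_ending_here = 55, max_so_far = 69

Maximum subarray: [3, -2, 14, 18, 20, 16]
Maximum sum: 69

The maximum subarray is [3, -2, 14, 18, 20, 16] with sum 69. This subarray runs from index 2 to index 7.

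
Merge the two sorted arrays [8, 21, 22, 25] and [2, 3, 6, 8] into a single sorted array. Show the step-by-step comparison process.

Merging process:

Compare 8 vs 2: take 2 from right. Merged: [2]
Compare 8 vs 3: take 3 from right. Merged: [2, 3]
Compare 8 vs 6: take 6 from right. Merged: [2, 3, 6]
Compare 8 vs 8: take 8 from left. Merged: [2, 3, 6, 8]
Compare 21 vs 8: take 8 from right. Merged: [2, 3, 6, 8, 8]
Append remaining from left: [21, 22, 25]. Merged: [2, 3, 6, 8, 8, 21, 22, 25]

Final merged array: [2, 3, 6, 8, 8, 21, 22, 25]
Total comparisons: 5

The merged array is [2, 3, 6, 8, 8, 21, 22, 25], requiring 5 comparisons. The merge step runs in O(n) time where n is the total number of elements.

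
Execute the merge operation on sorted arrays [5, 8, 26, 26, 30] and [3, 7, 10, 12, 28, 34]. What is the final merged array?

Merging process:

Compare 5 vs 3: take 3 from right. Merged: [3]
Compare 5 vs 7: take 5 from left. Merged: [3, 5]
Compare 8 vs 7: take 7 from right. Merged: [3, 5, 7]
Compare 8 vs 10: take 8 from left. Merged: [3, 5, 7, 8]
Compare 26 vs 10: take 10 from right. Merged: [3, 5, 7, 8, 10]
Compare 26 vs 12: take 12 from right. Merged: [3, 5, 7, 8, 10, 12]
Compare 26 vs 28: take 26 from left. Merged: [3, 5, 7, 8, 10, 12, 26]
Compare 26 vs 28: take 26 from left. Merged: [3, 5, 7, 8, 10, 12, 26, 26]
Compare 30 vs 28: take 28 from right. Merged: [3, 5, 7, 8, 10, 12, 26, 26, 28]
Compare 30 vs 34: take 30 from left. Merged: [3, 5, 7, 8, 10, 12, 26, 26, 28, 30]
Append remaining from right: [34]. Merged: [3, 5, 7, 8, 10, 12, 26, 26, 28, 30, 34]

Final merged array: [3, 5, 7, 8, 10, 12, 26, 26, 28, 30, 34]
Total comparisons: 10

The merged array is [3, 5, 7, 8, 10, 12, 26, 26, 28, 30, 34], requiring 10 comparisons. The merge step runs in O(n) time where n is the total number of elements.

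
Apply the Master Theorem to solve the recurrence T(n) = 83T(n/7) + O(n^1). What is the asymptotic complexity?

Master Theorem for T(n) = 83T(n/7) + O(n^1):

a = 83, b = 7, c = 1
log_b(a) = log_7(83) = 2.2708

Case 1: c = 1 < log_7(83) = 2.2708
T(n) = O(n^(log_7 83))

For T(n) = 83T(n/7) + O(n^1): log_7(83) = 2.2708. This is Case 1 of the Master Theorem (c < log_b(a), work dominated by leaves), giving O(n^(log_7 83)).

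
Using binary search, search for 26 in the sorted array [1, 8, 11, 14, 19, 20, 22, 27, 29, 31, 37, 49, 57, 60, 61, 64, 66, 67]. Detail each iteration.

Binary search for 26 in [1, 8, 11, 14, 19, 20, 22, 27, 29, 31, 37, 49, 57, 60, 61, 64, 66, 67]:

lo=0, hi=17, mid=8, arr[mid]=29 -> 29 > 26, search left half
lo=0, hi=7, mid=3, arr[mid]=14 -> 14 < 26, search right half
lo=4, hi=7, mid=5, arr[mid]=20 -> 20 < 26, search right half
lo=6, hi=7, mid=6, arr[mid]=22 -> 22 < 26, search right half
lo=7, hi=7, mid=7, arr[mid]=27 -> 27 > 26, search left half
lo=7 > hi=6, target 26 not found

Binary search determines that 26 is not in the array after 5 comparisons. The search space was exhausted without finding the target.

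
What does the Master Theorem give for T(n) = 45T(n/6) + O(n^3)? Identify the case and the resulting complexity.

Master Theorem for T(n) = 45T(n/6) + O(n^3):

a = 45, b = 6, c = 3
log_b(a) = log_6(45) = 2.1245

Case 3: c = 3 > log_6(45) = 2.1245
T(n) = O(n^3) = O(n^3)

For T(n) = 45T(n/6) + O(n^3): log_6(45) = 2.1245. This is Case 3 of the Master Theorem (c > log_b(a), work dominated by root), giving O(n^3).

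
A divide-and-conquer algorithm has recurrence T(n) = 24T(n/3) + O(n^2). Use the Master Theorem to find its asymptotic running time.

Master Theorem for T(n) = 24T(n/3) + O(n^2):

a = 24, b = 3, c = 2
log_b(a) = log_3(24) = 2.8928

Case 1: c = 2 < log_3(24) = 2.8928
T(n) = O(n^(log_3 24))

For T(n) = 24T(n/3) + O(n^2): log_3(24) = 2.8928. This is Case 1 of the Master Theorem (c < log_b(a), work dominated by leaves), giving O(n^(log_3 24)).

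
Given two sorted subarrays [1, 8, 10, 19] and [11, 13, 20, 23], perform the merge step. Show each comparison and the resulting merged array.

Merging process:

Compare 1 vs 11: take 1 from left. Merged: [1]
Compare 8 vs 11: take 8 from left. Merged: [1, 8]
Compare 10 vs 11: take 10 from left. Merged: [1, 8, 10]
Compare 19 vs 11: take 11 from right. Merged: [1, 8, 10, 11]
Compare 19 vs 13: take 13 from right. Merged: [1, 8, 10, 11, 13]
Compare 19 vs 20: take 19 from left. Merged: [1, 8, 10, 11, 13, 19]
Append remaining from right: [20, 23]. Merged: [1, 8, 10, 11, 13, 19, 20, 23]

Final merged array: [1, 8, 10, 11, 13, 19, 20, 23]
Total comparisons: 6

The merged array is [1, 8, 10, 11, 13, 19, 20, 23], requiring 6 comparisons. The merge step runs in O(n) time where n is the total number of elements.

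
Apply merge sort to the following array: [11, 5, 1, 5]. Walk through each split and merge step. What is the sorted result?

Merge sort trace:

Split: [11, 5, 1, 5] -> [11, 5] and [1, 5]
  Split: [11, 5] -> [11] and [5]
  Merge: [11] + [5] -> [5, 11]
  Split: [1, 5] -> [1] and [5]
  Merge: [1] + [5] -> [1, 5]
Merge: [5, 11] + [1, 5] -> [1, 5, 5, 11]

Final sorted array: [1, 5, 5, 11]

The merge sort proceeds by recursively splitting the array and merging sorted halves.
After all merges, the sorted array is [1, 5, 5, 11].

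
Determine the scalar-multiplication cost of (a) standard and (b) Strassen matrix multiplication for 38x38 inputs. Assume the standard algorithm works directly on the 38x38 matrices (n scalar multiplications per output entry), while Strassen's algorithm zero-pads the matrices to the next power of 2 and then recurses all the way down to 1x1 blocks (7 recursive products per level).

Matrix multiplication for 38x38 matrices:

Strassen's algorithm requires power-of-2 dimensions. Pad 38x38 to 64x64 (next power of 2).

Standard algorithm: 38^3 = 54872 multiplications
Strassen's algorithm: 7^(log2(64)) = 7^6 = 117649 multiplications
Difference: 54872 - 117649 = -62777 (Strassen uses MORE here due to padding overhead — for small or just-over-power-of-2 n, padding can outweigh the per-level savings)

Standard: 54872 multiplications (38^3). Strassen: 117649 multiplications (7^6, after padding to 64x64). Strassen reduces 8 recursive multiplications to 7 at each level.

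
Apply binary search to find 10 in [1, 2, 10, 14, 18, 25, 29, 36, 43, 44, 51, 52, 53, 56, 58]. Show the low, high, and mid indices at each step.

Binary search for 10 in [1, 2, 10, 14, 18, 25, 29, 36, 43, 44, 51, 52, 53, 56, 58]:

lo=0, hi=14, mid=7, arr[mid]=36 -> 36 > 10, search left half
lo=0, hi=6, mid=3, arr[mid]=14 -> 14 > 10, search left half
lo=0, hi=2, mid=1, arr[mid]=2 -> 2 < 10, search right half
lo=2, hi=2, mid=2, arr[mid]=10 -> Found target at index 2!

Binary search finds 10 at index 2 after 4 comparisons. The search repeatedly halves the search space by comparing with the middle element.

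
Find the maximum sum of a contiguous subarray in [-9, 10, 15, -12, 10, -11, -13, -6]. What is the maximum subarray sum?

Using Kadane's algorithm on [-9, 10, 15, -12, 10, -11, -13, -6]:

Scanning through the array:
Position 1 (value 10): max_ending_here = 10, max_so_far = 10
Position 2 (value 15): max_ending_here = 25, max_so_far = 25
Position 3 (value -12): max_ending_here = 13, max_so_far = 25
Position 4 (value 10): max_ending_here = 23, max_so_far = 25
Position 5 (value -11): max_ending_here = 12, max_so_far = 25
Position 6 (value -13): max_ending_here = -1, max_so_far = 25
Position 7 (value -6): max_ending_here = -6, max_so_far = 25

Maximum subarray: [10, 15]
Maximum sum: 25

The maximum subarray is [10, 15] with sum 25. This subarray runs from index 1 to index 2.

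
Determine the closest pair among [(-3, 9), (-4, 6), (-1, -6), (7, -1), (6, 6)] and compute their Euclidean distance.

Computing all pairwise distances among 5 points:

d((-3, 9), (-4, 6)) = 3.1623 <-- minimum
d((-3, 9), (-1, -6)) = 15.1327
d((-3, 9), (7, -1)) = 14.1421
d((-3, 9), (6, 6)) = 9.4868
d((-4, 6), (-1, -6)) = 12.3693
d((-4, 6), (7, -1)) = 13.0384
d((-4, 6), (6, 6)) = 10.0
d((-1, -6), (7, -1)) = 9.434
d((-1, -6), (6, 6)) = 13.8924
d((7, -1), (6, 6)) = 7.0711

Closest pair: (-3, 9) and (-4, 6) with distance 3.1623

The closest pair is (-3, 9) and (-4, 6) with Euclidean distance 3.1623. For 5 points, brute-force pairwise comparison is shown above. For large n, the divide-and-conquer algorithm (sort by x, recurse on halves, check the dividing strip) achieves O(n log n).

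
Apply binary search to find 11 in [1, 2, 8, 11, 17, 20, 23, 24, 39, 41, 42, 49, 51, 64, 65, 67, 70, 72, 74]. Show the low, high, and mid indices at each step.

Binary search for 11 in [1, 2, 8, 11, 17, 20, 23, 24, 39, 41, 42, 49, 51, 64, 65, 67, 70, 72, 74]:

lo=0, hi=18, mid=9, arr[mid]=41 -> 41 > 11, search left half
lo=0, hi=8, mid=4, arr[mid]=17 -> 17 > 11, search left half
lo=0, hi=3, mid=1, arr[mid]=2 -> 2 < 11, search right half
lo=2, hi=3, mid=2, arr[mid]=8 -> 8 < 11, search right half
lo=3, hi=3, mid=3, arr[mid]=11 -> Found target at index 3!

Binary search finds 11 at index 3 after 5 comparisons. The search repeatedly halves the search space by comparing with the middle element.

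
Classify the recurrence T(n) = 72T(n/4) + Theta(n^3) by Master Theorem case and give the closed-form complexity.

Master Theorem for T(n) = 72T(n/4) + O(n^3):

a = 72, b = 4, c = 3
log_b(a) = log_4(72) = 3.0850

Case 1: c = 3 < log_4(72) = 3.0850
T(n) = O(n^(log_4 72))

For T(n) = 72T(n/4) + O(n^3): log_4(72) = 3.0850. This is Case 1 of the Master Theorem (c < log_b(a), work dominated by leaves), giving O(n^(log_4 72)).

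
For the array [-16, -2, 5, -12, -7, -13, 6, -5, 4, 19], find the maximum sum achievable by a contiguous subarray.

Using Kadane's algorithm on [-16, -2, 5, -12, -7, -13, 6, -5, 4, 19]:

Scanning through the array:
Position 1 (value -2): max_ending_here = -2, max_so_far = -2
Position 2 (value 5): max_ending_here = 5, max_so_far = 5
Position 3 (value -12): max_ending_here = -7, max_so_far = 5
Position 4 (value -7): max_ending_here = -7, max_so_far = 5
Position 5 (value -13): max_ending_here = -13, max_so_far = 5
Position 6 (value 6): max_ending_here = 6, max_so_far = 6
Position 7 (value -5): max_ending_here = 1, max_so_far = 6
Position 8 (value 4): max_ending_here = 5, max_so_far = 6
Position 9 (value 19): max_ending_here = 24, max_so_far = 24

Maximum subarray: [6, -5, 4, 19]
Maximum sum: 24

The maximum subarray is [6, -5, 4, 19] with sum 24. This subarray runs from index 6 to index 9.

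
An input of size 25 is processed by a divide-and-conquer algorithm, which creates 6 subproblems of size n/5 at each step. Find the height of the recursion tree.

For divide and conquer with division factor 5:

Problem sizes at each level:
Level 0: 25
Level 1: 5
Level 2: 1

The root is level 0 and the size-1 base case is level 2 (the tree spans levels 0 through 2, i.e. 3 levels counting the root), so the depth is the number of divisions: log_5(25) = 2

The recursion tree depth is log_5(25) = 2. At each level, the problem size is divided by 5, so it takes 2 divisions to reduce to a base case of size 1. The algorithm makes 6 recursive calls at each level.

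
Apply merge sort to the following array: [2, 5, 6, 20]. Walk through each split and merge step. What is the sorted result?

Merge sort trace:

Split: [2, 5, 6, 20] -> [2, 5] and [6, 20]
  Split: [2, 5] -> [2] and [5]
  Merge: [2] + [5] -> [2, 5]
  Split: [6, 20] -> [6] and [20]
  Merge: [6] + [20] -> [6, 20]
Merge: [2, 5] + [6, 20] -> [2, 5, 6, 20]

Final sorted array: [2, 5, 6, 20]

The merge sort proceeds by recursively splitting the array and merging sorted halves.
After all merges, the sorted array is [2, 5, 6, 20].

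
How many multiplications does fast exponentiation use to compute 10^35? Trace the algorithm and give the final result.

Computing 10^35 by squaring (build up from 10^1; each line after the first costs one multiplication):

10^1 = 10
10^2 = (10^1)^2 = 10^2 = 100
10^4 = (10^2)^2 = 100^2 = 10000
10^8 = (10^4)^2 = 10000^2 = 100000000
10^16 = (10^8)^2 = 100000000^2 = 10000000000000000
10^17 = 10 * 10^16 = 10 * 10000000000000000 = 100000000000000000
10^34 = (10^17)^2 = 100000000000000000^2 = 10000000000000000000000000000000000
10^35 = 10 * 10^34 = 10 * 10000000000000000000000000000000000 = 100000000000000000000000000000000000

Result: 100000000000000000000000000000000000
Multiplications needed: 7 (7 lines after 10^1)

10^35 = 100000000000000000000000000000000000. Using exponentiation by squaring, this requires 7 multiplications. The key idea: if the exponent is even, square the half-power; if odd, multiply by the base once.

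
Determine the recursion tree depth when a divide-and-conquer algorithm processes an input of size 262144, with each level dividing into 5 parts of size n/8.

For divide and conquer with division factor 8:

Problem sizes at each level:
Level 0: 262144
Level 1: 32768
Level 2: 4096
Level 3: 512
Level 4: 64
Level 5: 8
Level 6: 1

The root is level 0 and the size-1 base case is level 6 (the tree spans levels 0 through 6, i.e. 7 levels counting the root), so the depth is the number of divisions: log_8(262144) = 6

The recursion tree depth is log_8(262144) = 6. At each level, the problem size is divided by 8, so it takes 6 divisions to reduce to a base case of size 1. The algorithm makes 5 recursive calls at each level.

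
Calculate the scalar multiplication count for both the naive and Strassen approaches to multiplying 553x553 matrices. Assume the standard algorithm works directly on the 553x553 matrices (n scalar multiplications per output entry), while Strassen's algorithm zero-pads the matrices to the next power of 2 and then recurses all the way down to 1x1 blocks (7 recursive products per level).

Matrix multiplication for 553x553 matrices:

Strassen's algorithm requires power-of-2 dimensions. Pad 553x553 to 1024x1024 (next power of 2).

Standard algorithm: 553^3 = 169112377 multiplications
Strassen's algorithm: 7^(log2(1024)) = 7^10 = 282475249 multiplications
Difference: 169112377 - 282475249 = -113362872 (Strassen uses MORE here due to padding overhead — for small or just-over-power-of-2 n, padding can outweigh the per-level savings)

Standard: 169112377 multiplications (553^3). Strassen: 282475249 multiplications (7^10, after padding to 1024x1024). Strassen reduces 8 recursive multiplications to 7 at each level.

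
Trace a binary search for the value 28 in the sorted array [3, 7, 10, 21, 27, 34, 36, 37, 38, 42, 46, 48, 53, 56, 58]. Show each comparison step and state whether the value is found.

Binary search for 28 in [3, 7, 10, 21, 27, 34, 36, 37, 38, 42, 46, 48, 53, 56, 58]:

lo=0, hi=14, mid=7, arr[mid]=37 -> 37 > 28, search left half
lo=0, hi=6, mid=3, arr[mid]=21 -> 21 < 28, search right half
lo=4, hi=6, mid=5, arr[mid]=34 -> 34 > 28, search left half
lo=4, hi=4, mid=4, arr[mid]=27 -> 27 < 28, search right half
lo=5 > hi=4, target 28 not found

Binary search determines that 28 is not in the array after 4 comparisons. The search space was exhausted without finding the target.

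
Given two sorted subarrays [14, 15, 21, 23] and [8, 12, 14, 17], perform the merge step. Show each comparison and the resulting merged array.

Merging process:

Compare 14 vs 8: take 8 from right. Merged: [8]
Compare 14 vs 12: take 12 from right. Merged: [8, 12]
Compare 14 vs 14: take 14 from left. Merged: [8, 12, 14]
Compare 15 vs 14: take 14 from right. Merged: [8, 12, 14, 14]
Compare 15 vs 17: take 15 from left. Merged: [8, 12, 14, 14, 15]
Compare 21 vs 17: take 17 from right. Merged: [8, 12, 14, 14, 15, 17]
Append remaining from left: [21, 23]. Merged: [8, 12, 14, 14, 15, 17, 21, 23]

Final merged array: [8, 12, 14, 14, 15, 17, 21, 23]
Total comparisons: 6

The merged array is [8, 12, 14, 14, 15, 17, 21, 23], requiring 6 comparisons. The merge step runs in O(n) time where n is the total number of elements.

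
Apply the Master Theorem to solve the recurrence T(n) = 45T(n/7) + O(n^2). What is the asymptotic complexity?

Master Theorem for T(n) = 45T(n/7) + O(n^2):

a = 45, b = 7, c = 2
log_b(a) = log_7(45) = 1.9562

Case 3: c = 2 > log_7(45) = 1.9562
T(n) = O(n^2) = O(n^2)

For T(n) = 45T(n/7) + O(n^2): log_7(45) = 1.9562. This is Case 3 of the Master Theorem (c > log_b(a), work dominated by root), giving O(n^2).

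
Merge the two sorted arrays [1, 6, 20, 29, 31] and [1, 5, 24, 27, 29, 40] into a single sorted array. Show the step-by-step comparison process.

Merging process:

Compare 1 vs 1: take 1 from left. Merged: [1]
Compare 6 vs 1: take 1 from right. Merged: [1, 1]
Compare 6 vs 5: take 5 from right. Merged: [1, 1, 5]
Compare 6 vs 24: take 6 from left. Merged: [1, 1, 5, 6]
Compare 20 vs 24: take 20 from left. Merged: [1, 1, 5, 6, 20]
Compare 29 vs 24: take 24 from right. Merged: [1, 1, 5, 6, 20, 24]
Compare 29 vs 27: take 27 from right. Merged: [1, 1, 5, 6, 20, 24, 27]
Compare 29 vs 29: take 29 from left. Merged: [1, 1, 5, 6, 20, 24, 27, 29]
Compare 31 vs 29: take 29 from right. Merged: [1, 1, 5, 6, 20, 24, 27, 29, 29]
Compare 31 vs 40: take 31 from left. Merged: [1, 1, 5, 6, 20, 24, 27, 29, 29, 31]
Append remaining from right: [40]. Merged: [1, 1, 5, 6, 20, 24, 27, 29, 29, 31, 40]

Final merged array: [1, 1, 5, 6, 20, 24, 27, 29, 29, 31, 40]
Total comparisons: 10

The merged array is [1, 1, 5, 6, 20, 24, 27, 29, 29, 31, 40], requiring 10 comparisons. The merge step runs in O(n) time where n is the total number of elements.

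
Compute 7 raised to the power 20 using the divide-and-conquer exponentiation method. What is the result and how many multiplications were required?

Computing 7^20 by squaring (build up from 7^1; each line after the first costs one multiplication):

7^1 = 7
7^2 = (7^1)^2 = 7^2 = 49
7^4 = (7^2)^2 = 49^2 = 2401
7^5 = 7 * 7^4 = 7 * 2401 = 16807
7^10 = (7^5)^2 = 16807^2 = 282475249
7^20 = (7^10)^2 = 282475249^2 = 79792266297612001

Result: 79792266297612001
Multiplications needed: 5 (5 lines after 7^1)

7^20 = 79792266297612001. Using exponentiation by squaring, this requires 5 multiplications. The key idea: if the exponent is even, square the half-power; if odd, multiply by the base once.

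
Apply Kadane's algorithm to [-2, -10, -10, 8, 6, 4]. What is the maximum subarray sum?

Using Kadane's algorithm on [-2, -10, -10, 8, 6, 4]:

Scanning through the array:
Position 1 (value -10): max_ending_here = -10, max_so_far = -2
Position 2 (value -10): max_ending_here = -10, max_so_far = -2
Position 3 (value 8): max_ending_here = 8, max_so_far = 8
Position 4 (value 6): max_ending_here = 14, max_so_far = 14
Position 5 (value 4): max_ending_here = 18, max_so_far = 18

Maximum subarray: [8, 6, 4]
Maximum sum: 18

The maximum subarray is [8, 6, 4] with sum 18. This subarray runs from index 3 to index 5.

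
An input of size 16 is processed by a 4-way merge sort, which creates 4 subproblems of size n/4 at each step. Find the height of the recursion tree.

For divide and conquer with division factor 4:

Problem sizes at each level:
Level 0: 16
Level 1: 4
Level 2: 1

The root is level 0 and the size-1 base case is level 2 (the tree spans levels 0 through 2, i.e. 3 levels counting the root), so the depth is the number of divisions: log_4(16) = 2

The recursion tree depth is log_4(16) = 2. At each level, the problem size is divided by 4, so it takes 2 divisions to reduce to a base case of size 1. The algorithm makes 4 recursive calls at each level.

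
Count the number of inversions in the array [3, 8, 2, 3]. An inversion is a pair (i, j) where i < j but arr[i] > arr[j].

Finding inversions in [3, 8, 2, 3]:

(0, 2): arr[0]=3 > arr[2]=2
(1, 2): arr[1]=8 > arr[2]=2
(1, 3): arr[1]=8 > arr[3]=3

Total inversions: 3

The array has 3 inversion(s): (0,2), (1,2), (1,3). Each pair (i,j) satisfies i < j and arr[i] > arr[j].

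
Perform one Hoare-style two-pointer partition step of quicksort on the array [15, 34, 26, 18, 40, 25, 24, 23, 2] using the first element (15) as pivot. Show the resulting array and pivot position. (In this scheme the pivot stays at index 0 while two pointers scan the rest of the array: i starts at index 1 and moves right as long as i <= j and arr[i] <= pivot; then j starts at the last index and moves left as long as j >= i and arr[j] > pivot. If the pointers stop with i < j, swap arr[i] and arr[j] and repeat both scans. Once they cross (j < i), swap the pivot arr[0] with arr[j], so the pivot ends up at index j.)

Hoare-style two-pointer partition with pivot = 15:

Initial array: [15, 34, 26, 18, 40, 25, 24, 23, 2]

Pointers start at i = 1, j = 8.
i stops at index 1 (arr[1]=34 > 15), j stops at index 8 (arr[8]=2 <= 15): swap arr[1] and arr[8], array becomes [15, 2, 26, 18, 40, 25, 24, 23, 34]
i ends at 2, j ends at 1: the pointers have crossed (j < i), so scanning stops.

Swap pivot arr[0] with arr[1] to place pivot at position 1: [2, 15, 26, 18, 40, 25, 24, 23, 34]
Pivot position: 1

After partitioning with pivot 15, the array becomes [2, 15, 26, 18, 40, 25, 24, 23, 34]. The pivot is placed at index 1. All elements to the left of the pivot are <= 15, and all elements to the right are > 15.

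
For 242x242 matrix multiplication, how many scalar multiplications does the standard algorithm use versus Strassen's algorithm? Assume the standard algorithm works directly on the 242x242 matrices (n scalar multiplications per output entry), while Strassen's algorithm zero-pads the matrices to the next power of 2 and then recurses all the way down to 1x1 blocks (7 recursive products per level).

Matrix multiplication for 242x242 matrices:

Strassen's algorithm requires power-of-2 dimensions. Pad 242x242 to 256x256 (next power of 2).

Standard algorithm: 242^3 = 14172488 multiplications
Strassen's algorithm: 7^(log2(256)) = 7^8 = 5764801 multiplications
Savings: 14172488 - 5764801 = 8407687 multiplications

Standard: 14172488 multiplications (242^3). Strassen: 5764801 multiplications (7^8, after padding to 256x256). Strassen reduces 8 recursive multiplications to 7 at each level.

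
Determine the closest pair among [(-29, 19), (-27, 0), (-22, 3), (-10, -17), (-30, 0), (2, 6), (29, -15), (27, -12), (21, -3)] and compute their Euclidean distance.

Computing all pairwise distances among 9 points:

d((-29, 19), (-27, 0)) = 19.105
d((-29, 19), (-22, 3)) = 17.4642
d((-29, 19), (-10, -17)) = 40.7063
d((-29, 19), (-30, 0)) = 19.0263
d((-29, 19), (2, 6)) = 33.6155
d((-29, 19), (29, -15)) = 67.2309
d((-29, 19), (27, -12)) = 64.0078
d((-29, 19), (21, -3)) = 54.626
d((-27, 0), (-22, 3)) = 5.831
d((-27, 0), (-10, -17)) = 24.0416
d((-27, 0), (-30, 0)) = 3.0 <-- minimum
d((-27, 0), (2, 6)) = 29.6142
d((-27, 0), (29, -15)) = 57.9741
d((-27, 0), (27, -12)) = 55.3173
d((-27, 0), (21, -3)) = 48.0937
d((-22, 3), (-10, -17)) = 23.3238
d((-22, 3), (-30, 0)) = 8.544
d((-22, 3), (2, 6)) = 24.1868
d((-22, 3), (29, -15)) = 54.0833
d((-22, 3), (27, -12)) = 51.2445
d((-22, 3), (21, -3)) = 43.4166
d((-10, -17), (-30, 0)) = 26.2488
d((-10, -17), (2, 6)) = 25.9422
d((-10, -17), (29, -15)) = 39.0512
d((-10, -17), (27, -12)) = 37.3363
d((-10, -17), (21, -3)) = 34.0147
d((-30, 0), (2, 6)) = 32.5576
d((-30, 0), (29, -15)) = 60.8769
d((-30, 0), (27, -12)) = 58.2495
d((-30, 0), (21, -3)) = 51.0882
d((2, 6), (29, -15)) = 34.2053
d((2, 6), (27, -12)) = 30.8058
d((2, 6), (21, -3)) = 21.0238
d((29, -15), (27, -12)) = 3.6056
d((29, -15), (21, -3)) = 14.4222
d((27, -12), (21, -3)) = 10.8167

Closest pair: (-27, 0) and (-30, 0) with distance 3.0

The closest pair is (-27, 0) and (-30, 0) with Euclidean distance 3.0. For 9 points, brute-force pairwise comparison is shown above. For large n, the divide-and-conquer algorithm (sort by x, recurse on halves, check the dividing strip) achieves O(n log n).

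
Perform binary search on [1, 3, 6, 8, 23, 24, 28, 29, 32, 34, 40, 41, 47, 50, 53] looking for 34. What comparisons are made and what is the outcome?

Binary search for 34 in [1, 3, 6, 8, 23, 24, 28, 29, 32, 34, 40, 41, 47, 50, 53]:

lo=0, hi=14, mid=7, arr[mid]=29 -> 29 < 34, search right half
lo=8, hi=14, mid=11, arr[mid]=41 -> 41 > 34, search left half
lo=8, hi=10, mid=9, arr[mid]=34 -> Found target at index 9!

Binary search finds 34 at index 9 after 3 comparisons. The search repeatedly halves the search space by comparing with the middle element.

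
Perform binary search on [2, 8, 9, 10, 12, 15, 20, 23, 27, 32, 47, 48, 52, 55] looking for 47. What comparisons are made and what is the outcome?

Binary search for 47 in [2, 8, 9, 10, 12, 15, 20, 23, 27, 32, 47, 48, 52, 55]:

lo=0, hi=13, mid=6, arr[mid]=20 -> 20 < 47, search right half
lo=7, hi=13, mid=10, arr[mid]=47 -> Found target at index 10!

Binary search finds 47 at index 10 after 2 comparisons. The search repeatedly halves the search space by comparing with the middle element.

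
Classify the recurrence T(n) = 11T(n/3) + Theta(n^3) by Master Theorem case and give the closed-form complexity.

Master Theorem for T(n) = 11T(n/3) + O(n^3):

a = 11, b = 3, c = 3
log_b(a) = log_3(11) = 2.1827

Case 3: c = 3 > log_3(11) = 2.1827
T(n) = O(n^3) = O(n^3)

For T(n) = 11T(n/3) + O(n^3): log_3(11) = 2.1827. This is Case 3 of the Master Theorem (c > log_b(a), work dominated by root), giving O(n^3).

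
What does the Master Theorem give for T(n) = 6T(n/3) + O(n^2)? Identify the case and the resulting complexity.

Master Theorem for T(n) = 6T(n/3) + O(n^2):

a = 6, b = 3, c = 2
log_b(a) = log_3(6) = 1.6309

Case 3: c = 2 > log_3(6) = 1.6309
T(n) = O(n^2) = O(n^2)

For T(n) = 6T(n/3) + O(n^2): log_3(6) = 1.6309. This is Case 3 of the Master Theorem (c > log_b(a), work dominated by root), giving O(n^2).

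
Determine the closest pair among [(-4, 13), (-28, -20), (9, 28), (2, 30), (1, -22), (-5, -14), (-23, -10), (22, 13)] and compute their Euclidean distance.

Computing all pairwise distances among 8 points:

d((-4, 13), (-28, -20)) = 40.8044
d((-4, 13), (9, 28)) = 19.8494
d((-4, 13), (2, 30)) = 18.0278
d((-4, 13), (1, -22)) = 35.3553
d((-4, 13), (-5, -14)) = 27.0185
d((-4, 13), (-23, -10)) = 29.8329
d((-4, 13), (22, 13)) = 26.0
d((-28, -20), (9, 28)) = 60.6053
d((-28, -20), (2, 30)) = 58.3095
d((-28, -20), (1, -22)) = 29.0689
d((-28, -20), (-5, -14)) = 23.7697
d((-28, -20), (-23, -10)) = 11.1803
d((-28, -20), (22, 13)) = 59.9083
d((9, 28), (2, 30)) = 7.2801 <-- minimum
d((9, 28), (1, -22)) = 50.636
d((9, 28), (-5, -14)) = 44.2719
d((9, 28), (-23, -10)) = 49.679
d((9, 28), (22, 13)) = 19.8494
d((2, 30), (1, -22)) = 52.0096
d((2, 30), (-5, -14)) = 44.5533
d((2, 30), (-23, -10)) = 47.1699
d((2, 30), (22, 13)) = 26.2488
d((1, -22), (-5, -14)) = 10.0
d((1, -22), (-23, -10)) = 26.8328
d((1, -22), (22, 13)) = 40.8167
d((-5, -14), (-23, -10)) = 18.4391
d((-5, -14), (22, 13)) = 38.1838
d((-23, -10), (22, 13)) = 50.5371

Closest pair: (9, 28) and (2, 30) with distance 7.2801

The closest pair is (9, 28) and (2, 30) with Euclidean distance 7.2801. For 8 points, brute-force pairwise comparison is shown above. For large n, the divide-and-conquer algorithm (sort by x, recurse on halves, check the dividing strip) achieves O(n log n).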